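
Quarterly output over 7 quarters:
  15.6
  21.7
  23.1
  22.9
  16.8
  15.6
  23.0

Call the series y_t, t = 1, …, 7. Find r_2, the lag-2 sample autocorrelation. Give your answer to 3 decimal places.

Mean ȳ = (15.6 + 21.7 + 23.1 + 22.9 + 16.8 + 15.6 + 23.0)/7 = 19.8143
Deviations from mean: -4.2143, 1.8857, 3.2857, 3.0857, -3.0143, -4.2143, 3.1857
Numerator Σ_{t=1}^{5}(y_t−ȳ)(y_{t+2}−ȳ) = -40.5390
Denominator Σ(y_t−ȳ)² = 78.6286
r_2 = -40.5390 / 78.6286 = -0.516

-0.516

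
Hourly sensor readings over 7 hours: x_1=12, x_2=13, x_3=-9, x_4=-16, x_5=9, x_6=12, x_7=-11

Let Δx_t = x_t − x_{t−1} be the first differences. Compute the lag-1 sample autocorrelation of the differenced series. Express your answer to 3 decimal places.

-0.035

First differences Δx: 1, -22, -7, 25, 3, -23
Mean of differences = -3.8333
Numerator Σ(Δx_t−Δx̄)(Δx_{t+1}−Δx̄) = -55.5278
Denominator Σ(Δx_t−Δx̄)² = 1608.8333
r_1(Δx) = -55.5278 / 1608.8333 = -0.035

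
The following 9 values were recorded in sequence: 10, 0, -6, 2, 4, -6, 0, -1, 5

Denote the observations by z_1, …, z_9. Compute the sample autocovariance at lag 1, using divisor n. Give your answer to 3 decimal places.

-3.063

Mean z̄ = (10 + 0 − 6 + 2 + 4 − 6 + 0 − 1 + 5)/9 = 0.8889
Σ_{t=1}^{8}(z_t−z̄)(z_{t+1}−z̄) = -27.5679
γ_1 = -27.5679 / 9 = -3.063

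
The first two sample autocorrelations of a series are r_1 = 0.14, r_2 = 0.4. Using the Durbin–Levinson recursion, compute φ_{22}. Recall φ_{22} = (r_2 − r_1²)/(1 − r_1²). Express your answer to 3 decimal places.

φ_{22} = (r_2 − r_1²) / (1 − r_1²)
r_1² = (0.14)² = 0.0196
Numerator = 0.4 − 0.0196 = 0.3804; denominator = 1 − 0.0196 = 0.9804
φ_{22} = 0.3804 / 0.9804 = 0.388

0.388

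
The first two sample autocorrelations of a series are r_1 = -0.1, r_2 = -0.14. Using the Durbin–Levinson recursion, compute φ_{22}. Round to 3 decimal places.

φ_{22} = (r_2 − r_1²) / (1 − r_1²)
r_1² = (-0.1)² = 0.01
Numerator = -0.14 − 0.0100 = -0.1500; denominator = 1 − 0.0100 = 0.9900
φ_{22} = -0.1500 / 0.9900 = -0.152

-0.152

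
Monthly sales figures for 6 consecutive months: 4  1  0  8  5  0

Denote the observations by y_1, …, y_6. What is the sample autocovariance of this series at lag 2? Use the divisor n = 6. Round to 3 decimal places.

-5.667

Mean ȳ = (4 + 1 + 0 + 8 + 5 + 0)/6 = 3.0000
Σ_{t=1}^{4}(y_t−ȳ)(y_{t+2}−ȳ) = -34.0000
γ_2 = -34.0000 / 6 = -5.667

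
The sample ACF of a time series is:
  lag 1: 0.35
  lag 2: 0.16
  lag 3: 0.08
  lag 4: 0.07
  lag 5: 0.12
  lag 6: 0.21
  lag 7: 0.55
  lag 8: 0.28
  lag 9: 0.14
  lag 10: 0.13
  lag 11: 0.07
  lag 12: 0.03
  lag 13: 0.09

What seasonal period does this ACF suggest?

7

The largest autocorrelation is r_7 = 0.55; the remaining lags stay at or below 0.35. The elevated value at lag 1 (0.35), dropping to 0.16 at lag 2, reflects decaying short-term dependence rather than seasonality.
The dominant spike at lag 7 indicates a seasonal period of 7.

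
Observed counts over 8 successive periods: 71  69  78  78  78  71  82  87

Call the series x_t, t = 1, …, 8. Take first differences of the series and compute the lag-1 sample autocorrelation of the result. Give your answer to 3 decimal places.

-0.308

First differences Δx: -2, 9, 0, 0, -7, 11, 5
Mean of differences = 2.2857
Numerator Σ(Δx_t−Δx̄)(Δx_{t+1}−Δx̄) = -74.9388
Denominator Σ(Δx_t−Δx̄)² = 243.4286
r_1(Δx) = -74.9388 / 243.4286 = -0.308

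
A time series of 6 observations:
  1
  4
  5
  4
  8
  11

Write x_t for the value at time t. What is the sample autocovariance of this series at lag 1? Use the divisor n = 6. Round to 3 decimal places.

3.042

Mean x̄ = (1 + 4 + 5 + 4 + 8 + 11)/6 = 5.5000
Σ_{t=1}^{5}(x_t−x̄)(x_{t+1}−x̄) = 18.2500
γ_1 = 18.2500 / 6 = 3.042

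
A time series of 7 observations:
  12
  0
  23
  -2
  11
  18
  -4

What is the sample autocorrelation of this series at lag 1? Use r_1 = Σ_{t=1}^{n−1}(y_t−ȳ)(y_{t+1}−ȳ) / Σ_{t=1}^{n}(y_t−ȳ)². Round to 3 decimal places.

-0.646

Mean ȳ = (12 + 0 + 23 − 2 + 11 + 18 − 4)/7 = 8.2857
Numerator Σ_{t=1}^{6}(y_t−ȳ)(y_{t+1}−ȳ) = -424.9388
Denominator Σ(y_t−ȳ)² = 657.4286
r_1 = -424.9388 / 657.4286 = -0.646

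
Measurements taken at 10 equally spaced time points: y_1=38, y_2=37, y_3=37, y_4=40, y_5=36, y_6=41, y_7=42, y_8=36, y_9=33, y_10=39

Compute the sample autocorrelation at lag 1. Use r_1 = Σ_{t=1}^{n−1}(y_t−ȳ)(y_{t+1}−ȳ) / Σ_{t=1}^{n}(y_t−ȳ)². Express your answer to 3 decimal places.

-0.034

Mean ȳ = (38 + 37 + 37 + 40 + 36 + 41 + 42 + 36 + 33 + 39)/10 = 37.9000
Numerator Σ_{t=1}^{9}(y_t−ȳ)(y_{t+1}−ȳ) = -2.2100
Denominator Σ(y_t−ȳ)² = 64.9000
r_1 = -2.2100 / 64.9000 = -0.034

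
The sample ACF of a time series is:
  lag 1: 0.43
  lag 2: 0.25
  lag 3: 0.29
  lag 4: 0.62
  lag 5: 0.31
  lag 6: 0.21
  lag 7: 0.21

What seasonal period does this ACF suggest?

4

The largest autocorrelation is r_4 = 0.62; the remaining lags stay at or below 0.43. The elevated value at lag 1 (0.43), dropping to 0.25 at lag 2, reflects decaying short-term dependence rather than seasonality.
The dominant spike at lag 4 indicates a seasonal period of 4.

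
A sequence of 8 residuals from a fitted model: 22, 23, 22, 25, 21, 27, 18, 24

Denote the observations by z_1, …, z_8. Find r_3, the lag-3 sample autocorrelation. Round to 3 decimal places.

-0.353

Mean z̄ = (22 + 23 + 22 + 25 + 21 + 27 + 18 + 24)/8 = 22.7500
Deviations from mean: -0.7500, 0.2500, -0.7500, 2.2500, -1.7500, 4.2500, -4.7500, 1.2500
Σ(z_t−z̄)(z_{t+3}−z̄) = (-1.6875) + (-0.4375) + (-3.1875) + (-10.6875) + (-2.1875) = -18.1875
Denominator Σ(z_t−z̄)² = 51.5000
r_3 = -18.1875 / 51.5000 = -0.353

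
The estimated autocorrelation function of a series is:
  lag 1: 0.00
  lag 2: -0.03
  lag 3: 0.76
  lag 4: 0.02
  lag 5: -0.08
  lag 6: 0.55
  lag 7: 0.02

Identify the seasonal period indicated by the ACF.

The largest autocorrelation is r_3 = 0.76, with a weaker echo at lag 6 (0.55); the remaining lags stay at or below 0.02.
The dominant spike at lag 3 indicates a seasonal period of 3.

3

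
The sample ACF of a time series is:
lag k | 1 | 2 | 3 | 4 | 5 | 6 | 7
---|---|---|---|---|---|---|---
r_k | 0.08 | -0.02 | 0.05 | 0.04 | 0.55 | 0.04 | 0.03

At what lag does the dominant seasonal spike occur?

5

The largest autocorrelation is r_5 = 0.55; the remaining lags stay at or below 0.08.
The dominant spike at lag 5 indicates a seasonal period of 5.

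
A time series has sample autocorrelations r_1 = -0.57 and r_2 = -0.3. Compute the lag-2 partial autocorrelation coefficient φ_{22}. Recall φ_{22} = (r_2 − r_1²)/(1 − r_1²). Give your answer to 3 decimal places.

-0.926

φ_{22} = (r_2 − r_1²) / (1 − r_1²)
r_1² = (-0.57)² = 0.3249
Numerator = -0.3 − 0.3249 = -0.6249; denominator = 1 − 0.3249 = 0.6751
φ_{22} = -0.6249 / 0.6751 = -0.926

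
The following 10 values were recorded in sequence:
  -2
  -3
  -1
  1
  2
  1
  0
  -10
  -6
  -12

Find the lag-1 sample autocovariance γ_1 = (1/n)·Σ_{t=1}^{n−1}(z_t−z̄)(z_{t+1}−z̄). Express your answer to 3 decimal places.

8.700

Mean z̄ = (-2 − 3 − 1 + 1 + 2 + 1 + 0 − 10 − 6 − 12)/10 = -3.0000
Σ_{t=1}^{9}(z_t−z̄)(z_{t+1}−z̄) = 87.0000
γ_1 = 87.0000 / 10 = 8.700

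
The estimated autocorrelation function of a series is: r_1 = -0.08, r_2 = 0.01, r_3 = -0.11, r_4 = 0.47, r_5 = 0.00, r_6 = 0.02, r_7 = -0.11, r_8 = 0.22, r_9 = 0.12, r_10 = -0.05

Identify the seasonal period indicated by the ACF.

The largest autocorrelation is r_4 = 0.47, with a weaker echo at lag 8 (0.22); the remaining lags stay at or below 0.12.
The dominant spike at lag 4 indicates a seasonal period of 4.

4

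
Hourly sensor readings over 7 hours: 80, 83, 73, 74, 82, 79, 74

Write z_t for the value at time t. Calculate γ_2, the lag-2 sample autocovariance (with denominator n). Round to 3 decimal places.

Mean z̄ = (80 + 83 + 73 + 74 + 82 + 79 + 74)/7 = 77.8571
Deviations: 2.1429, 5.1429, -4.8571, -3.8571, 4.1429, 1.1429, -3.8571
Σ_{t=1}^{5}(z_t−z̄)(z_{t+2}−z̄) = -70.7551
γ_2 = -70.7551 / 7 = -10.108

-10.108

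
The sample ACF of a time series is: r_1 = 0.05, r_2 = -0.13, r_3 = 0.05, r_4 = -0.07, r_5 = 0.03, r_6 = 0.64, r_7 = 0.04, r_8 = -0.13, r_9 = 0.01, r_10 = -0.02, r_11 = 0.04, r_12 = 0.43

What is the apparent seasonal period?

6

The largest autocorrelation is r_6 = 0.64, with a weaker echo at lag 12 (0.43); the remaining lags stay at or below 0.05.
The dominant spike at lag 6 indicates a seasonal period of 6.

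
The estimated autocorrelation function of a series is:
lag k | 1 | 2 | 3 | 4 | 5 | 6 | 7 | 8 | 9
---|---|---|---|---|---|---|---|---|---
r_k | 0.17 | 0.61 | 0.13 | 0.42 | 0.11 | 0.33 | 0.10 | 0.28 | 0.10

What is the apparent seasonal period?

2

The largest autocorrelation is r_2 = 0.61, with weaker echoes at lags 4 (0.42), 6 (0.33) and 8 (0.28); the remaining lags stay at or below 0.17.
The dominant spike at lag 2 indicates a seasonal period of 2.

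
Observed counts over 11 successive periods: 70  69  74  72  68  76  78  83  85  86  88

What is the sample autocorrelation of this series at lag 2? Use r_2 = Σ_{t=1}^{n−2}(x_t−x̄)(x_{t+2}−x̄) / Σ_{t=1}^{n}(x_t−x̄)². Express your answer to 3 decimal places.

0.430

Mean x̄ = (70 + 69 + 74 + 72 + 68 + 76 + 78 + 83 + 85 + 86 + 88)/11 = 77.1818
Numerator Σ_{t=1}^{9}(x_t−x̄)(x_{t+2}−x̄) = 228.4793
Denominator Σ(x_t−x̄)² = 531.6364
r_2 = 228.4793 / 531.6364 = 0.430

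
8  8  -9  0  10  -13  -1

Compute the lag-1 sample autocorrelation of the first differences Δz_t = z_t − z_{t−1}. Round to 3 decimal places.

-0.534

First differences Δz: 0, -17, 9, 10, -23, 12
Mean of differences = -1.5000
Numerator Σ(Δz_t−Δz̄)(Δz_{t+1}−Δz̄) = -602.7500
Denominator Σ(Δz_t−Δz̄)² = 1129.5000
r_1(Δz) = -602.7500 / 1129.5000 = -0.534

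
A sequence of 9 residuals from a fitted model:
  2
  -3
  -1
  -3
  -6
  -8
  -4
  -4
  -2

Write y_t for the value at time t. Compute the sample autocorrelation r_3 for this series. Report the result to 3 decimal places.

-0.212

Mean ȳ = (2 − 3 − 1 − 3 − 6 − 8 − 4 − 4 − 2)/9 = -3.2222
Numerator Σ_{t=1}^{6}(y_t−ȳ)(y_{t+3}−ȳ) = -13.9259
Denominator Σ(y_t−ȳ)² = 65.5556
r_3 = -13.9259 / 65.5556 = -0.212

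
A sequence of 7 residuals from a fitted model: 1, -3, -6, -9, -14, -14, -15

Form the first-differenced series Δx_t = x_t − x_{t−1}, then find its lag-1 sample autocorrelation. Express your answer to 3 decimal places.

-0.026

First differences Δx: -4, -3, -3, -5, 0, -1
Mean of differences = -2.6667
Numerator Σ(Δx_t−Δx̄)(Δx_{t+1}−Δx̄) = -0.4444
Denominator Σ(Δx_t−Δx̄)² = 17.3333
r_1(Δx) = -0.4444 / 17.3333 = -0.026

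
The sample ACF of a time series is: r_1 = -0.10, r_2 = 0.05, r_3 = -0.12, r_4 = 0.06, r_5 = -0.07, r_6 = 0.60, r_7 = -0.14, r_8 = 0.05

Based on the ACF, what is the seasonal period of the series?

The largest autocorrelation is r_6 = 0.60; the remaining lags stay at or below 0.06.
The dominant spike at lag 6 indicates a seasonal period of 6.

6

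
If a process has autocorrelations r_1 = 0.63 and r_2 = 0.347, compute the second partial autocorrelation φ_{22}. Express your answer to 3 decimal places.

φ_{22} = (r_2 − r_1²) / (1 − r_1²)
r_1² = (0.63)² = 0.3969
Numerator = 0.347 − 0.3969 = -0.0499; denominator = 1 − 0.3969 = 0.6031
φ_{22} = -0.0499 / 0.6031 = -0.083

-0.083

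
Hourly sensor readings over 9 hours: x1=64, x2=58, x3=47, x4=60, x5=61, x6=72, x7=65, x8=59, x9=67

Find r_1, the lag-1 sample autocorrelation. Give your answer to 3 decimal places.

0.187

Mean x̄ = (64 + 58 + 47 + 60 + 61 + 72 + 65 + 59 + 67)/9 = 61.4444
Numerator Σ_{t=1}^{8}(x_t−x̄)(x_{t+1}−x̄) = 73.0247
Denominator Σ(x_t−x̄)² = 390.2222
r_1 = 73.0247 / 390.2222 = 0.187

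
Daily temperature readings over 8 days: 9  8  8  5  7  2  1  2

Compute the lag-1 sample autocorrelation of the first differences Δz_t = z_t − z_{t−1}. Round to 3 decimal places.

-0.588

First differences Δz: -1, 0, -3, 2, -5, -1, 1
Mean of differences = -1.0000
Numerator Σ(Δz_t−Δz̄)(Δz_{t+1}−Δz̄) = -20.0000
Denominator Σ(Δz_t−Δz̄)² = 34.0000
r_1(Δz) = -20.0000 / 34.0000 = -0.588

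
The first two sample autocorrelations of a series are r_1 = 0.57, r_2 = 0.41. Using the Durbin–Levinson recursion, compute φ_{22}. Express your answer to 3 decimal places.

0.126

φ_{22} = (r_2 − r_1²) / (1 − r_1²)
r_1² = (0.57)² = 0.3249
Numerator = 0.41 − 0.3249 = 0.0851; denominator = 1 − 0.3249 = 0.6751
φ_{22} = 0.0851 / 0.6751 = 0.126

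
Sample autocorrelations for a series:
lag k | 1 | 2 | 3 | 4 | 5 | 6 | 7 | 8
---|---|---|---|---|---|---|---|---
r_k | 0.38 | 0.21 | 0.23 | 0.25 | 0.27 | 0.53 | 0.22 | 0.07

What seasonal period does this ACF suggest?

The largest autocorrelation is r_6 = 0.53; the remaining lags stay at or below 0.38. The elevated value at lag 1 (0.38), dropping to 0.21 at lag 2, reflects decaying short-term dependence rather than seasonality.
The dominant spike at lag 6 indicates a seasonal period of 6.

6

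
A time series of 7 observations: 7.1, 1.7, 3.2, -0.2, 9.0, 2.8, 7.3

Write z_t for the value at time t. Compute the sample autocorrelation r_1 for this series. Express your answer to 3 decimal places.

-0.456

Mean z̄ = (7.1 + 1.7 + 3.2 − 0.2 + 9.0 + 2.8 + 7.3)/7 = 4.4143
Numerator Σ_{t=1}^{6}(z_t−z̄)(z_{t+1}−z̄) = -31.6116
Denominator Σ(z_t−z̄)² = 69.3086
r_1 = -31.6116 / 69.3086 = -0.456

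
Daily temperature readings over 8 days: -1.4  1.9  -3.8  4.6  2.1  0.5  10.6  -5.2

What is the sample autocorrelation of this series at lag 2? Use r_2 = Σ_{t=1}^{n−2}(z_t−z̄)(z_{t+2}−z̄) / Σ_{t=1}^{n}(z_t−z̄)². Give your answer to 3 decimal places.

Mean z̄ = (-1.4 + 1.9 − 3.8 + 4.6 + 2.1 + 0.5 + 10.6 − 5.2)/8 = 1.1625
Deviations from mean: -2.5625, 0.7375, -4.9625, 3.4375, 0.9375, -0.6625, 9.4375, -6.3625
Σ(z_t−z̄)(z_{t+2}−z̄) = (12.7164) + (2.5352) + (-4.6523) + (-2.2773) + (8.8477) + (4.2152) = 21.3847
Denominator Σ(z_t−z̄)² = 174.4188
r_2 = 21.3847 / 174.4188 = 0.123

0.123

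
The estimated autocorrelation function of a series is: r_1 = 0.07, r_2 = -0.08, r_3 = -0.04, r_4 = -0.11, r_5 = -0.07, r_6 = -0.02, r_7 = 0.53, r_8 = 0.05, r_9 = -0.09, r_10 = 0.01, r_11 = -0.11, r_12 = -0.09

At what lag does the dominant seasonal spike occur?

The largest autocorrelation is r_7 = 0.53; the remaining lags stay at or below 0.07.
The dominant spike at lag 7 indicates a seasonal period of 7.

7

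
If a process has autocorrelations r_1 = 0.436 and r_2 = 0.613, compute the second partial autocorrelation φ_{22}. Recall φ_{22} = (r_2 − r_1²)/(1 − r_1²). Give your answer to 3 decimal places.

φ_{22} = (r_2 − r_1²) / (1 − r_1²)
r_1² = (0.436)² = 0.190096
Numerator = 0.613 − 0.1901 = 0.4229; denominator = 1 − 0.1901 = 0.8099
φ_{22} = 0.4229 / 0.8099 = 0.522

0.522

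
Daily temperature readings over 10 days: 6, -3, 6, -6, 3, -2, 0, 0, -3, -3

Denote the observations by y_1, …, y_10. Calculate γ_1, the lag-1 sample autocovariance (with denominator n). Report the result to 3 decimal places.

-8.804

Mean ȳ = (6 − 3 + 6 − 6 + 3 − 2 + 0 + 0 − 3 − 3)/10 = -0.2000
Σ_{t=1}^{9}(y_t−ȳ)(y_{t+1}−ȳ) = -88.0400
γ_1 = -88.0400 / 10 = -8.804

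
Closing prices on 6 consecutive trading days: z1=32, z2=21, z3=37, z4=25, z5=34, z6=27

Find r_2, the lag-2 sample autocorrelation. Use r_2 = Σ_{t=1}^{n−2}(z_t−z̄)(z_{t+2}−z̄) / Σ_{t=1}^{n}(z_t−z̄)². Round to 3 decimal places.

Mean z̄ = (32 + 21 + 37 + 25 + 34 + 27)/6 = 29.3333
Deviations from mean: 2.6667, -8.3333, 7.6667, -4.3333, 4.6667, -2.3333
Σ(z_t−z̄)(z_{t+2}−z̄) = (20.4444) + (36.1111) + (35.7778) + (10.1111) = 102.4444
Denominator Σ(z_t−z̄)² = 181.3333
r_2 = 102.4444 / 181.3333 = 0.565

0.565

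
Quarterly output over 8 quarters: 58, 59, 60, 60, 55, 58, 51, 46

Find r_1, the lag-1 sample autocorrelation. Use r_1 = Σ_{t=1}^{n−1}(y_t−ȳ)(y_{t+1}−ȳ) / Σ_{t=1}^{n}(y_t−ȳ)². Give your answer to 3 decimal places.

0.394

Mean ȳ = (58 + 59 + 60 + 60 + 55 + 58 + 51 + 46)/8 = 55.8750
Deviations from mean: 2.1250, 3.1250, 4.1250, 4.1250, -0.8750, 2.1250, -4.8750, -9.8750
Σ(y_t−ȳ)(y_{t+1}−ȳ) = (6.6406) + (12.8906) + (17.0156) + (-3.6094) + (-1.8594) + (-10.3594) + (48.1406) = 68.8594
Denominator Σ(y_t−ȳ)² = 174.8750
r_1 = 68.8594 / 174.8750 = 0.394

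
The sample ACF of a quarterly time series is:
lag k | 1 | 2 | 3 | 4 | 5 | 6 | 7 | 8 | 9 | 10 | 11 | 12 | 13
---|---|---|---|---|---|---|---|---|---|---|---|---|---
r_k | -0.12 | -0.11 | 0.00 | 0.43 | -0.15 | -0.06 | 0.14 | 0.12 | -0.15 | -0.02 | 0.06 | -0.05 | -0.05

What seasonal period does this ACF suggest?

The largest autocorrelation is r_4 = 0.43; the remaining lags stay at or below 0.14.
The dominant spike at lag 4 indicates a seasonal period of 4.

4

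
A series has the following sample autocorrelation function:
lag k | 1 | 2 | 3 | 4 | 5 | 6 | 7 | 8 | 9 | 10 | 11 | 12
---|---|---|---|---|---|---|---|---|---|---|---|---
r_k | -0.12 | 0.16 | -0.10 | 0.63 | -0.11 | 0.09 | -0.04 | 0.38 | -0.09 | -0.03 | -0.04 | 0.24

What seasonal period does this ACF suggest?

4

The largest autocorrelation is r_4 = 0.63, with weaker echoes at lags 8 (0.38) and 12 (0.24); the remaining lags stay at or below 0.16.
The dominant spike at lag 4 indicates a seasonal period of 4.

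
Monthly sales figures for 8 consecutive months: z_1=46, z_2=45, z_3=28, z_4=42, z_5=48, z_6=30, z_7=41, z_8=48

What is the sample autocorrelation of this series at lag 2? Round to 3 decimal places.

Mean z̄ = (46 + 45 + 28 + 42 + 48 + 30 + 41 + 48)/8 = 41.0000
Σ(z_t−z̄)(z_{t+2}−z̄) = (-65.0000) + (4.0000) + (-91.0000) + (-11.0000) + (0.0000) + (-77.0000) = -240.0000
Denominator Σ(z_t−z̄)² = 430.0000
r_2 = -240.0000 / 430.0000 = -0.558

-0.558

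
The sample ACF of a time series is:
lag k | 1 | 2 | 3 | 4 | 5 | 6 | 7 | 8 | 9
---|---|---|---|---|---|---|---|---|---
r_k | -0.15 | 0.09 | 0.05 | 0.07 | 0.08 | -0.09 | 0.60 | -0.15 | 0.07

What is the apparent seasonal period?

The largest autocorrelation is r_7 = 0.60; the remaining lags stay at or below 0.09.
The dominant spike at lag 7 indicates a seasonal period of 7.

7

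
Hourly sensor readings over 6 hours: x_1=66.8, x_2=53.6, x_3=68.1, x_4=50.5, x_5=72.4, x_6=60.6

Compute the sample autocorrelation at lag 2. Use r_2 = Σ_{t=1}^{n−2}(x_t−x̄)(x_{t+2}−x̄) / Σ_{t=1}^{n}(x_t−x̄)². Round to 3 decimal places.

Mean x̄ = (66.8 + 53.6 + 68.1 + 50.5 + 72.4 + 60.6)/6 = 62.0000
Deviations from mean: 4.8000, -8.4000, 6.1000, -11.5000, 10.4000, -1.4000
Σ(x_t−x̄)(x_{t+2}−x̄) = (29.2800) + (96.6000) + (63.4400) + (16.1000) = 205.4200
Denominator Σ(x_t−x̄)² = 373.1800
r_2 = 205.4200 / 373.1800 = 0.550

0.550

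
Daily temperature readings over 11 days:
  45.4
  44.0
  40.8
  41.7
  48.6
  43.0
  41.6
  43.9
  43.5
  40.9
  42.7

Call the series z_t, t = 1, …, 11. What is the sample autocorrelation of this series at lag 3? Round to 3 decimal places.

Mean z̄ = (45.4 + 44.0 + 40.8 + 41.7 + 48.6 + 43.0 + 41.6 + 43.9 + 43.5 + 40.9 + 42.7)/11 = 43.2818
Numerator Σ_{t=1}^{8}(z_t−z̄)(z_{t+3}−z̄) = 10.7008
Denominator Σ(z_t−z̄)² = 51.2964
r_3 = 10.7008 / 51.2964 = 0.209

0.209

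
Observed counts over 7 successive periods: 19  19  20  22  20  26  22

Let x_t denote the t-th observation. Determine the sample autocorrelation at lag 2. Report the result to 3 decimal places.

0.138

Mean x̄ = (19 + 19 + 20 + 22 + 20 + 26 + 22)/7 = 21.1429
Deviations from mean: -2.1429, -2.1429, -1.1429, 0.8571, -1.1429, 4.8571, 0.8571
Σ(x_t−x̄)(x_{t+2}−x̄) = (2.4490) + (-1.8367) + (1.3061) + (4.1633) + (-0.9796) = 5.1020
Denominator Σ(x_t−x̄)² = 36.8571
r_2 = 5.1020 / 36.8571 = 0.138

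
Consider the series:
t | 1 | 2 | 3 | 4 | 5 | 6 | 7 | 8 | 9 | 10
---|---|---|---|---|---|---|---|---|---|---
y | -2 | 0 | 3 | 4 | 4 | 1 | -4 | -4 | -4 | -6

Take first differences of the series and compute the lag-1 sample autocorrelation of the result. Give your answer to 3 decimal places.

First differences Δy: 2, 3, 1, 0, -3, -5, 0, 0, -2
Mean of differences = -0.4444
Numerator Σ(Δy_t−Δȳ)(Δy_{t+1}−Δȳ) = 22.0247
Denominator Σ(Δy_t−Δȳ)² = 50.2222
r_1(Δy) = 22.0247 / 50.2222 = 0.439

0.439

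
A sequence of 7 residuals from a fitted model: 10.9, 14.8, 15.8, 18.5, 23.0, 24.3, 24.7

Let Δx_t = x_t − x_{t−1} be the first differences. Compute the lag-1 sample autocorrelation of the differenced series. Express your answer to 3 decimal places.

-0.146

First differences Δx: 3.9, 1.0, 2.7, 4.5, 1.3, 0.4
Mean of differences = 2.3000
Numerator Σ(Δx_t−Δx̄)(Δx_{t+1}−Δx̄) = -2.0200
Denominator Σ(Δx_t−Δx̄)² = 13.8600
r_1(Δx) = -2.0200 / 13.8600 = -0.146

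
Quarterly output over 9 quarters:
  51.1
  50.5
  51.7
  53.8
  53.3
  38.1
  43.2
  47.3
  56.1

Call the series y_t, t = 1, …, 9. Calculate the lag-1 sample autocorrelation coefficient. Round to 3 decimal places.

0.220

Mean ȳ = (51.1 + 50.5 + 51.7 + 53.8 + 53.3 + 38.1 + 43.2 + 47.3 + 56.1)/9 = 49.4556
Numerator Σ_{t=1}^{8}(y_t−ȳ)(y_{t+1}−ȳ) = 57.0558
Denominator Σ(y_t−ȳ)² = 259.3622
r_1 = 57.0558 / 259.3622 = 0.220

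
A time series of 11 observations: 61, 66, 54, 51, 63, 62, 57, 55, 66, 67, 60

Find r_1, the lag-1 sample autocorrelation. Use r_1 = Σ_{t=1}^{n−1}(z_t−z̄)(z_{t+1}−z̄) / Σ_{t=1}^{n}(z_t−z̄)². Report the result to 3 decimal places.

0.083

Mean z̄ = (61 + 66 + 54 + 51 + 63 + 62 + 57 + 55 + 66 + 67 + 60)/11 = 60.1818
Numerator Σ_{t=1}^{10}(z_t−z̄)(z_{t+1}−z̄) = 23.7851
Denominator Σ(z_t−z̄)² = 285.6364
r_1 = 23.7851 / 285.6364 = 0.083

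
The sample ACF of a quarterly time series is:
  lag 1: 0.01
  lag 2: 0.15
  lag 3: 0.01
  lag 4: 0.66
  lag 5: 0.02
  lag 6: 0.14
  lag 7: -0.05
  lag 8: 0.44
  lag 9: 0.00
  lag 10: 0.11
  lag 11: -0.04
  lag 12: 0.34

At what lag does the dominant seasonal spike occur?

4

The largest autocorrelation is r_4 = 0.66, with weaker echoes at lags 8 (0.44) and 12 (0.34); the remaining lags stay at or below 0.15.
The dominant spike at lag 4 indicates a seasonal period of 4.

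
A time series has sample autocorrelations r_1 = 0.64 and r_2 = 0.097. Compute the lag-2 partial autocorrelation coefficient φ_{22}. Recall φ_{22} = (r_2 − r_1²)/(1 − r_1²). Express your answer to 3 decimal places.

-0.529

φ_{22} = (r_2 − r_1²) / (1 − r_1²)
r_1² = (0.64)² = 0.4096
Numerator = 0.097 − 0.4096 = -0.3126; denominator = 1 − 0.4096 = 0.5904
φ_{22} = -0.3126 / 0.5904 = -0.529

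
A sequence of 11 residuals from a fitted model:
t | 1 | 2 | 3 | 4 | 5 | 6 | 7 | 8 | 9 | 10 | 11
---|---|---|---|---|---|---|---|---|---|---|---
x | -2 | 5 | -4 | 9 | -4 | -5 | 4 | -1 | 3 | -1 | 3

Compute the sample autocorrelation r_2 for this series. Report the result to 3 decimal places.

Mean x̄ = (-2 + 5 − 4 + 9 − 4 − 5 + 4 − 1 + 3 − 1 + 3)/11 = 0.6364
Numerator Σ_{t=1}^{9}(x_t−x̄)(x_{t+2}−x̄) = 32.9174
Denominator Σ(x_t−x̄)² = 198.5455
r_2 = 32.9174 / 198.5455 = 0.166

0.166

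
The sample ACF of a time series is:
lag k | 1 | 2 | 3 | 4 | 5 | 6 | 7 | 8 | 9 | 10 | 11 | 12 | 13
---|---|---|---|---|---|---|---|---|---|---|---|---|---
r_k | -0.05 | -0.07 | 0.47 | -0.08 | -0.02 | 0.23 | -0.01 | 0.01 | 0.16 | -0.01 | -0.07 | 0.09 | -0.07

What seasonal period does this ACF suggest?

The largest autocorrelation is r_3 = 0.47, with weaker echoes at lags 6 (0.23) and 9 (0.16); the remaining lags stay at or below 0.09.
The dominant spike at lag 3 indicates a seasonal period of 3.

3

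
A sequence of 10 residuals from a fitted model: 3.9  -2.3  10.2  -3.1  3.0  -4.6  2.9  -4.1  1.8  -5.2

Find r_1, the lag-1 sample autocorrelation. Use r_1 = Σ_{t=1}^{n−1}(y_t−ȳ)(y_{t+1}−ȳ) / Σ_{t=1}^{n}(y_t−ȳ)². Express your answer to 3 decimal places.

-0.594

Mean ȳ = (3.9 − 2.3 + 10.2 − 3.1 + 3.0 − 4.6 + 2.9 − 4.1 + 1.8 − 5.2)/10 = 0.2500
Numerator Σ_{t=1}^{9}(y_t−ȳ)(y_{t+1}−ȳ) = -130.1325
Denominator Σ(y_t−ȳ)² = 219.1850
r_1 = -130.1325 / 219.1850 = -0.594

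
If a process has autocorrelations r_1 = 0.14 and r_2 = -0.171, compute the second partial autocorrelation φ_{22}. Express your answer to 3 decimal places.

-0.194

φ_{22} = (r_2 − r_1²) / (1 − r_1²)
r_1² = (0.14)² = 0.0196
Numerator = -0.171 − 0.0196 = -0.1906; denominator = 1 − 0.0196 = 0.9804
φ_{22} = -0.1906 / 0.9804 = -0.194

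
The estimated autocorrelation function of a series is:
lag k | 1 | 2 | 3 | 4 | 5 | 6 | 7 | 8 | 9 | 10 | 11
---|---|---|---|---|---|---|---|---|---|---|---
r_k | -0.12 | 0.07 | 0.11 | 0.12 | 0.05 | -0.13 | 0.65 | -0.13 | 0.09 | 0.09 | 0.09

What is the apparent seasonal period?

The largest autocorrelation is r_7 = 0.65; the remaining lags stay at or below 0.12.
The dominant spike at lag 7 indicates a seasonal period of 7.

7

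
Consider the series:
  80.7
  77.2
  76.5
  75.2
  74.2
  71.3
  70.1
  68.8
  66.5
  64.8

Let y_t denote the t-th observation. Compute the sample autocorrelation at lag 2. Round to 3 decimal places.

Mean ȳ = (80.7 + 77.2 + 76.5 + 75.2 + 74.2 + 71.3 + 70.1 + 68.8 + 66.5 + 64.8)/10 = 72.5300
Numerator Σ_{t=1}^{8}(y_t−ȳ)(y_{t+2}−ȳ) = 92.2652
Denominator Σ(y_t−ȳ)² = 231.6810
r_2 = 92.2652 / 231.6810 = 0.398

0.398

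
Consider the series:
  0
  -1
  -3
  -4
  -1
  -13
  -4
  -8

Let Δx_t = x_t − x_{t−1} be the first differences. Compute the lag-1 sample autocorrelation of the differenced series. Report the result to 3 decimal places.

-0.744

First differences Δx: -1, -2, -1, 3, -12, 9, -4
Mean of differences = -1.1429
Numerator Σ(Δx_t−Δx̄)(Δx_{t+1}−Δx̄) = -183.7347
Denominator Σ(Δx_t−Δx̄)² = 246.8571
r_1(Δx) = -183.7347 / 246.8571 = -0.744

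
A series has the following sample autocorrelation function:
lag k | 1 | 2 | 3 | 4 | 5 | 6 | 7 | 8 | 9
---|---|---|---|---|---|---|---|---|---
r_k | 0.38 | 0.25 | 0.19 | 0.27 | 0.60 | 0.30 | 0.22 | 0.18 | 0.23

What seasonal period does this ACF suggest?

The largest autocorrelation is r_5 = 0.60; the remaining lags stay at or below 0.38. The elevated value at lag 1 (0.38), dropping to 0.25 at lag 2, reflects decaying short-term dependence rather than seasonality.
The dominant spike at lag 5 indicates a seasonal period of 5.

5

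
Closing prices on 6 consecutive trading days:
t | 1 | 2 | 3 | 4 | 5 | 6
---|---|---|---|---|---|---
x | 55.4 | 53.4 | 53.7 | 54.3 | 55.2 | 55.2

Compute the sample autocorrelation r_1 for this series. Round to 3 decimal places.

Mean x̄ = (55.4 + 53.4 + 53.7 + 54.3 + 55.2 + 55.2)/6 = 54.5333
Deviations from mean: 0.8667, -1.1333, -0.8333, -0.2333, 0.6667, 0.6667
Numerator Σ_{t=1}^{5}(x_t−x̄)(x_{t+1}−x̄) = 0.4456
Denominator Σ(x_t−x̄)² = 3.6733
r_1 = 0.4456 / 3.6733 = 0.121

0.121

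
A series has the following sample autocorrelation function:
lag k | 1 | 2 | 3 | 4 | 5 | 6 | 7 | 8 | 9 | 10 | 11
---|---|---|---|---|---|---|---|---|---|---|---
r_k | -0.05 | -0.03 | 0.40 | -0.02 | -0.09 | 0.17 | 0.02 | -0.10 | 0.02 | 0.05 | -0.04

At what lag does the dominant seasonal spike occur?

The largest autocorrelation is r_3 = 0.40, with a weaker echo at lag 6 (0.17); the remaining lags stay at or below 0.05.
The dominant spike at lag 3 indicates a seasonal period of 3.

3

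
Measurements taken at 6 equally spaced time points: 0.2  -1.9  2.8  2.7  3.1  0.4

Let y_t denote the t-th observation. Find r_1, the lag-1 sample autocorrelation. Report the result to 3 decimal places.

Mean ȳ = (0.2 − 1.9 + 2.8 + 2.7 + 3.1 + 0.4)/6 = 1.2167
Σ(y_t−ȳ)(y_{t+1}−ȳ) = (3.1686) + (-4.9347) + (2.3486) + (2.7936) + (-1.5381) = 1.8381
Denominator Σ(y_t−ȳ)² = 19.6683
r_1 = 1.8381 / 19.6683 = 0.093

0.093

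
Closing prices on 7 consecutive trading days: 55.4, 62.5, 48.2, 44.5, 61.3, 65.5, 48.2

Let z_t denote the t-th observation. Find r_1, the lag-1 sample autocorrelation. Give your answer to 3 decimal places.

Mean z̄ = (55.4 + 62.5 + 48.2 + 44.5 + 61.3 + 65.5 + 48.2)/7 = 55.0857
Deviations from mean: 0.3143, 7.4143, -6.8857, -10.5857, 6.2143, 10.4143, -6.8857
Numerator Σ_{t=1}^{6}(z_t−z̄)(z_{t+1}−z̄) = -48.6073
Denominator Σ(z_t−z̄)² = 409.0286
r_1 = -48.6073 / 409.0286 = -0.119

-0.119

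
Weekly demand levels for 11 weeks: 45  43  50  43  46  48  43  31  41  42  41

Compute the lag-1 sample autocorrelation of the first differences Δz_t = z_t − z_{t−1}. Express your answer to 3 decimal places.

First differences Δz: -2, 7, -7, 3, 2, -5, -12, 10, 1, -1
Mean of differences = -0.4000
Numerator Σ(Δz_t−Δz̄)(Δz_{t+1}−Δz̄) = -139.5600
Denominator Σ(Δz_t−Δz̄)² = 384.4000
r_1(Δz) = -139.5600 / 384.4000 = -0.363

-0.363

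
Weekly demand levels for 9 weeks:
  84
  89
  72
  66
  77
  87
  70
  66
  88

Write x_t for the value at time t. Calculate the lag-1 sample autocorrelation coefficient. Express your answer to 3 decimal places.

Mean x̄ = (84 + 89 + 72 + 66 + 77 + 87 + 70 + 66 + 88)/9 = 77.6667
Numerator Σ_{t=1}^{8}(x_t−x̄)(x_{t+1}−x̄) = -27.4444
Denominator Σ(x_t−x̄)² = 726.0000
r_1 = -27.4444 / 726.0000 = -0.038

-0.038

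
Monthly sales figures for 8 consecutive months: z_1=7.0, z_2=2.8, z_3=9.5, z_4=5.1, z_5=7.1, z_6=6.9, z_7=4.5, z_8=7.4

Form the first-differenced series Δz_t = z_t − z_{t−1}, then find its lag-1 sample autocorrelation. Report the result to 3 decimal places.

-0.733

First differences Δz: -4.2, 6.7, -4.4, 2.0, -0.2, -2.4, 2.9
Mean of differences = 0.0571
Numerator Σ(Δz_t−Δz̄)(Δz_{t+1}−Δz̄) = -73.4004
Denominator Σ(Δz_t−Δz̄)² = 100.0771
r_1(Δz) = -73.4004 / 100.0771 = -0.733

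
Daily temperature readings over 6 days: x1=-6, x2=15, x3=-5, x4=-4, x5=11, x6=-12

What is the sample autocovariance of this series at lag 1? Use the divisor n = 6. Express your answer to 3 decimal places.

-53.032

Mean x̄ = (-6 + 15 − 5 − 4 + 11 − 12)/6 = -0.1667
Deviations: -5.8333, 15.1667, -4.8333, -3.8333, 11.1667, -11.8333
Σ_{t=1}^{5}(x_t−x̄)(x_{t+1}−x̄) = -318.1944
γ_1 = -318.1944 / 6 = -53.032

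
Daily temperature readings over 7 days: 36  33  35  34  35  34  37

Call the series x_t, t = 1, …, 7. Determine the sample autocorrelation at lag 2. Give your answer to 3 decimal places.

Mean x̄ = (36 + 33 + 35 + 34 + 35 + 34 + 37)/7 = 34.8571
Deviations from mean: 1.1429, -1.8571, 0.1429, -0.8571, 0.1429, -0.8571, 2.1429
Σ(x_t−x̄)(x_{t+2}−x̄) = (0.1633) + (1.5918) + (0.0204) + (0.7347) + (0.3061) = 2.8163
Denominator Σ(x_t−x̄)² = 10.8571
r_2 = 2.8163 / 10.8571 = 0.259

0.259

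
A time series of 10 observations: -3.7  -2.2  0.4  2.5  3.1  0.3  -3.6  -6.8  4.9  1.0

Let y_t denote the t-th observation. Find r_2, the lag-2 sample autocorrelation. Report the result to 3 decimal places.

Mean ȳ = (-3.7 − 2.2 + 0.4 + 2.5 + 3.1 + 0.3 − 3.6 − 6.8 + 4.9 + 1.0)/10 = -0.4100
Numerator Σ_{t=1}^{8}(y_t−ȳ)(y_{t+2}−ȳ) = -44.6472
Denominator Σ(y_t−ȳ)² = 117.1690
r_2 = -44.6472 / 117.1690 = -0.381

-0.381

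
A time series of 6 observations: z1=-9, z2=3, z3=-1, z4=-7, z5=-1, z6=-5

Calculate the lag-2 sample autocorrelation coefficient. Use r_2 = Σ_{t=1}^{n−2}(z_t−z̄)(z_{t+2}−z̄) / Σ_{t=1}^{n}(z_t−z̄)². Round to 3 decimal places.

Mean z̄ = (-9 + 3 − 1 − 7 − 1 − 5)/6 = -3.3333
Σ(z_t−z̄)(z_{t+2}−z̄) = (-13.2222) + (-23.2222) + (5.4444) + (6.1111) = -24.8889
Denominator Σ(z_t−z̄)² = 99.3333
r_2 = -24.8889 / 99.3333 = -0.251

-0.251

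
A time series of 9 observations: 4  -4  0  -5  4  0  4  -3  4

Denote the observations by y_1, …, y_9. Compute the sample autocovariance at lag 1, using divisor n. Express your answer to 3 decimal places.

-6.491

Mean ȳ = (4 − 4 + 0 − 5 + 4 + 0 + 4 − 3 + 4)/9 = 0.4444
Σ_{t=1}^{8}(y_t−ȳ)(y_{t+1}−ȳ) = -58.4198
γ_1 = -58.4198 / 9 = -6.491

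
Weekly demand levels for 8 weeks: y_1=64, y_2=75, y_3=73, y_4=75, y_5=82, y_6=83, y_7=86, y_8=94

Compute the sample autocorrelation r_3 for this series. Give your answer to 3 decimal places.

0.069

Mean ȳ = (64 + 75 + 73 + 75 + 82 + 83 + 86 + 94)/8 = 79.0000
Deviations from mean: -15.0000, -4.0000, -6.0000, -4.0000, 3.0000, 4.0000, 7.0000, 15.0000
Numerator Σ_{t=1}^{5}(y_t−ȳ)(y_{t+3}−ȳ) = 41.0000
Denominator Σ(y_t−ȳ)² = 592.0000
r_3 = 41.0000 / 592.0000 = 0.069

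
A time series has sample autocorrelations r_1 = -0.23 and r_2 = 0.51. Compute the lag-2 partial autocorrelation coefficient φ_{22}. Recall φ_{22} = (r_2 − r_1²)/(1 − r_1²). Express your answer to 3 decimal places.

φ_{22} = (r_2 − r_1²) / (1 − r_1²)
r_1² = (-0.23)² = 0.0529
Numerator = 0.51 − 0.0529 = 0.4571; denominator = 1 − 0.0529 = 0.9471
φ_{22} = 0.4571 / 0.9471 = 0.483

0.483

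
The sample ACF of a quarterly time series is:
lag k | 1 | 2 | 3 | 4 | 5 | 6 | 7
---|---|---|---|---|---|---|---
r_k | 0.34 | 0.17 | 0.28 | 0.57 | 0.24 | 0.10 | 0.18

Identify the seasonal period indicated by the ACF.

The largest autocorrelation is r_4 = 0.57; the remaining lags stay at or below 0.34. The elevated value at lag 1 (0.34), dropping to 0.17 at lag 2, reflects decaying short-term dependence rather than seasonality.
The dominant spike at lag 4 indicates a seasonal period of 4.

4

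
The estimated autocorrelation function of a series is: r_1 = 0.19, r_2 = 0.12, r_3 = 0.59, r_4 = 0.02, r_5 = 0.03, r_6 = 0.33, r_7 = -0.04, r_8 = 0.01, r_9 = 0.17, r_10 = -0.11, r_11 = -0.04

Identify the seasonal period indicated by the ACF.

The largest autocorrelation is r_3 = 0.59, with a weaker echo at lag 6 (0.33); the remaining lags stay at or below 0.19.
The dominant spike at lag 3 indicates a seasonal period of 3.

3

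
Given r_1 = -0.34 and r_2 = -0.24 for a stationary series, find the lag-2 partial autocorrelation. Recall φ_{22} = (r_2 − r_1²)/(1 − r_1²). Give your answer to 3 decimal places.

φ_{22} = (r_2 − r_1²) / (1 − r_1²)
r_1² = (-0.34)² = 0.1156
Numerator = -0.24 − 0.1156 = -0.3556; denominator = 1 − 0.1156 = 0.8844
φ_{22} = -0.3556 / 0.8844 = -0.402

-0.402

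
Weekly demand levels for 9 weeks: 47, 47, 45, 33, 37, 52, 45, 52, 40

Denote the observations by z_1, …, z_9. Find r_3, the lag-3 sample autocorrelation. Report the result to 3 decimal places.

Mean z̄ = (47 + 47 + 45 + 33 + 37 + 52 + 45 + 52 + 40)/9 = 44.2222
Σ(z_t−z̄)(z_{t+3}−z̄) = (-31.1728) + (-20.0617) + (6.0494) + (-8.7284) + (-56.1728) + (-32.8395) = -142.9259
Denominator Σ(z_t−z̄)² = 333.5556
r_3 = -142.9259 / 333.5556 = -0.428

-0.428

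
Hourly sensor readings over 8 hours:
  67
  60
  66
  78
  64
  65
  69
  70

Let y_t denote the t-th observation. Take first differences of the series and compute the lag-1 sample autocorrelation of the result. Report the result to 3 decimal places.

-0.335

First differences Δy: -7, 6, 12, -14, 1, 4, 1
Mean of differences = 0.4286
Numerator Σ(Δy_t−Δȳ)(Δy_{t+1}−Δȳ) = -148.0408
Denominator Σ(Δy_t−Δȳ)² = 441.7143
r_1(Δy) = -148.0408 / 441.7143 = -0.335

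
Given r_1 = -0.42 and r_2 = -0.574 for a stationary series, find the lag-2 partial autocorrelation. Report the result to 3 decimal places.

-0.911

φ_{22} = (r_2 − r_1²) / (1 − r_1²)
r_1² = (-0.42)² = 0.1764
Numerator = -0.574 − 0.1764 = -0.7504; denominator = 1 − 0.1764 = 0.8236
φ_{22} = -0.7504 / 0.8236 = -0.911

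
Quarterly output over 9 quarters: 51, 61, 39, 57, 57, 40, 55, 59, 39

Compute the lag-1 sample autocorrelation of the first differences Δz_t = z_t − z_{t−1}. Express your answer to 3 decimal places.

-0.492

First differences Δz: 10, -22, 18, 0, -17, 15, 4, -20
Mean of differences = -1.5000
Numerator Σ(Δz_t−Δz̄)(Δz_{t+1}−Δz̄) = -896.2500
Denominator Σ(Δz_t−Δz̄)² = 1820.0000
r_1(Δz) = -896.2500 / 1820.0000 = -0.492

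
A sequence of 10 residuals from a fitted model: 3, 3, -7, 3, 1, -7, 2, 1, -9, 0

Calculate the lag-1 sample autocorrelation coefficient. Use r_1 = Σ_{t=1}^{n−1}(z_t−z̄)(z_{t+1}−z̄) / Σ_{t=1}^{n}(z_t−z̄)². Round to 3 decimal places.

-0.356

Mean z̄ = (3 + 3 − 7 + 3 + 1 − 7 + 2 + 1 − 9 + 0)/10 = -1.0000
Numerator Σ_{t=1}^{9}(z_t−z̄)(z_{t+1}−z̄) = -72.0000
Denominator Σ(z_t−z̄)² = 202.0000
r_1 = -72.0000 / 202.0000 = -0.356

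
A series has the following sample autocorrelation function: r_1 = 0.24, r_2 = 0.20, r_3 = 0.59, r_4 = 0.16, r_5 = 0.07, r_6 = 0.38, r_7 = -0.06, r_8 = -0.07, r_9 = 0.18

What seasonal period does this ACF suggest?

3

The largest autocorrelation is r_3 = 0.59, with a weaker echo at lag 6 (0.38); the remaining lags stay at or below 0.24. The elevated value at lag 1 (0.24), dropping to 0.20 at lag 2, reflects decaying short-term dependence rather than seasonality.
The dominant spike at lag 3 indicates a seasonal period of 3.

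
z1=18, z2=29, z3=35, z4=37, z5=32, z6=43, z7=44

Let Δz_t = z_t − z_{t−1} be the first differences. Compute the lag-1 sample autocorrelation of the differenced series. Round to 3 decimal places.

First differences Δz: 11, 6, 2, -5, 11, 1
Mean of differences = 4.3333
Numerator Σ(Δz_t−Δz̄)(Δz_{t+1}−Δz̄) = -55.4444
Denominator Σ(Δz_t−Δz̄)² = 195.3333
r_1(Δz) = -55.4444 / 195.3333 = -0.284

-0.284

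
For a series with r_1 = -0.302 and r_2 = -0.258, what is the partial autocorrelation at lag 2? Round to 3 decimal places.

φ_{22} = (r_2 − r_1²) / (1 − r_1²)
r_1² = (-0.302)² = 0.091204
Numerator = -0.258 − 0.0912 = -0.3492; denominator = 1 − 0.0912 = 0.9088
φ_{22} = -0.3492 / 0.9088 = -0.384

-0.384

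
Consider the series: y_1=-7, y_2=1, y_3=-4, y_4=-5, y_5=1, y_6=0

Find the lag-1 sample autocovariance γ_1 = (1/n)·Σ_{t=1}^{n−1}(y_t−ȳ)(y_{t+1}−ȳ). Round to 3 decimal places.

-2.963

Mean ȳ = (-7 + 1 − 4 − 5 + 1 + 0)/6 = -2.3333
Deviations: -4.6667, 3.3333, -1.6667, -2.6667, 3.3333, 2.3333
Σ_{t=1}^{5}(y_t−ȳ)(y_{t+1}−ȳ) = -17.7778
γ_1 = -17.7778 / 6 = -2.963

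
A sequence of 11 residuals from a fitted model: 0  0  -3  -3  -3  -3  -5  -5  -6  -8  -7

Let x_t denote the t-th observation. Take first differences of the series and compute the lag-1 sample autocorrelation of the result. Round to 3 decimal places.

First differences Δx: 0, -3, 0, 0, 0, -2, 0, -1, -2, 1
Mean of differences = -0.7000
Numerator Σ(Δx_t−Δx̄)(Δx_{t+1}−Δx̄) = -6.0900
Denominator Σ(Δx_t−Δx̄)² = 14.1000
r_1(Δx) = -6.0900 / 14.1000 = -0.432

-0.432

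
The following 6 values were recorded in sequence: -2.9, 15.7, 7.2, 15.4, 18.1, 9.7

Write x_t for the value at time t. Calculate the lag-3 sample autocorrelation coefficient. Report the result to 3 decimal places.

-0.078

Mean x̄ = (-2.9 + 15.7 + 7.2 + 15.4 + 18.1 + 9.7)/6 = 10.5333
Σ(x_t−x̄)(x_{t+3}−x̄) = (-65.3756) + (39.0944) + (2.7778) = -23.5033
Denominator Σ(x_t−x̄)² = 299.8933
r_3 = -23.5033 / 299.8933 = -0.078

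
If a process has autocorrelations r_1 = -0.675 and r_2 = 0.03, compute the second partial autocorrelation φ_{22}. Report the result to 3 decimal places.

φ_{22} = (r_2 − r_1²) / (1 − r_1²)
r_1² = (-0.675)² = 0.455625
Numerator = 0.03 − 0.4556 = -0.4256; denominator = 1 − 0.4556 = 0.5444
φ_{22} = -0.4256 / 0.5444 = -0.782

-0.782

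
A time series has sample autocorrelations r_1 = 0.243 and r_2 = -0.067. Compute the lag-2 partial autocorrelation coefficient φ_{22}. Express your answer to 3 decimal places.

φ_{22} = (r_2 − r_1²) / (1 − r_1²)
r_1² = (0.243)² = 0.059049
Numerator = -0.067 − 0.0590 = -0.1260; denominator = 1 − 0.0590 = 0.9410
φ_{22} = -0.1260 / 0.9410 = -0.134

-0.134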